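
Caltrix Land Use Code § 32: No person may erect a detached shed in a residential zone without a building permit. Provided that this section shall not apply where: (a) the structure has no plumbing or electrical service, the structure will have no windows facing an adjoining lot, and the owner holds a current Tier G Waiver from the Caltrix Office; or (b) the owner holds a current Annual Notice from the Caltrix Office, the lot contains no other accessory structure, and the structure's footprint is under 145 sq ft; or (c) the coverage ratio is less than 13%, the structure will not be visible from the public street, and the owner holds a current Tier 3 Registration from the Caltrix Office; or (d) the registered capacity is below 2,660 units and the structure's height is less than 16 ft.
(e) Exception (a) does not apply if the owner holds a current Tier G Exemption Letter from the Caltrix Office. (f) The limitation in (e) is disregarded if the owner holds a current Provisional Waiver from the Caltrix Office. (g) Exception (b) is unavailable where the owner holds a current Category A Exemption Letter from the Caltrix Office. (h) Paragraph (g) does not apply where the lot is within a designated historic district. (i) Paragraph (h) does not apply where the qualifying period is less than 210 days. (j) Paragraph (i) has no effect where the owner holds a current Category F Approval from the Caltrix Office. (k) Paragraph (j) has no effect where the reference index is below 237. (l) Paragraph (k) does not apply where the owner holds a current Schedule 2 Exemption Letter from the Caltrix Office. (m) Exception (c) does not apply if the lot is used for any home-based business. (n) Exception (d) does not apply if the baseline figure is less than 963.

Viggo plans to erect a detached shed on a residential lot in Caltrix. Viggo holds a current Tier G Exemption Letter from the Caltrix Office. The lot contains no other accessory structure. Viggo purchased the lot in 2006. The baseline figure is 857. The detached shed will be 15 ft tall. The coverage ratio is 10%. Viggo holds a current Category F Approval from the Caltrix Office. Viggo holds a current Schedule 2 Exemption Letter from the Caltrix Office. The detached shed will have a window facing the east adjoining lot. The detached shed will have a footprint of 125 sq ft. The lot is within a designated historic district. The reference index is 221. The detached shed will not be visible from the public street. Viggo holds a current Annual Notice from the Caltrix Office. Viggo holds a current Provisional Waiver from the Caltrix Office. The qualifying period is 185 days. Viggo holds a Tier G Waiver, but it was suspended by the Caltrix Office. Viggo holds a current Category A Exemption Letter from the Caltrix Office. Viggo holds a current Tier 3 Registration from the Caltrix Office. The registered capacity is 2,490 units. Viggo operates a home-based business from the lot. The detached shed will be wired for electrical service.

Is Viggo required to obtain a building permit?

No — exception (b) applies; Viggo does not need a building permit.

Exception (a) does not apply: electrical service is planned.
Exception (b)'s conditions are all satisfied: a current Annual Notice is held; the lot has no other accessory structure; the structure's footprint is 125 sq ft, under the 145 sq ft limit. Considering the limiting provisions: (g) would limit (b) — a current Category A Exemption Letter is held — but (h) sets (g) aside: (h) operates against (g): the lot is in a historic district. (i) would limit (h) — the qualifying period is 185 days, less than the 210 days limit — but (j) sets (i) aside: (j) operates against (i): a current Category F Approval is held. (k) operates (the reference index is 221, below the 237 limit), but yields to (l): (l) applies — a current Schedule 2 Exemption Letter is held. So (b) applies.
Exception (c) is satisfied on its face — the coverage ratio is 10%, less than the 13% limit; the structure will not be visible from the street; a current Tier 3 Registration is held. However, paragraph (m) must be considered: (m) operates — a home-based business operates on the lot. (c) is therefore removed.
All of (d)'s requirements are met (the registered capacity is 2,490 units, below the 2,660 units limit; the structure's height is 15 ft, less than the 16 ft limit). Turning to paragraph (n): (n) applies — the baseline figure is 857, less than the 963 limit. (d) is therefore removed.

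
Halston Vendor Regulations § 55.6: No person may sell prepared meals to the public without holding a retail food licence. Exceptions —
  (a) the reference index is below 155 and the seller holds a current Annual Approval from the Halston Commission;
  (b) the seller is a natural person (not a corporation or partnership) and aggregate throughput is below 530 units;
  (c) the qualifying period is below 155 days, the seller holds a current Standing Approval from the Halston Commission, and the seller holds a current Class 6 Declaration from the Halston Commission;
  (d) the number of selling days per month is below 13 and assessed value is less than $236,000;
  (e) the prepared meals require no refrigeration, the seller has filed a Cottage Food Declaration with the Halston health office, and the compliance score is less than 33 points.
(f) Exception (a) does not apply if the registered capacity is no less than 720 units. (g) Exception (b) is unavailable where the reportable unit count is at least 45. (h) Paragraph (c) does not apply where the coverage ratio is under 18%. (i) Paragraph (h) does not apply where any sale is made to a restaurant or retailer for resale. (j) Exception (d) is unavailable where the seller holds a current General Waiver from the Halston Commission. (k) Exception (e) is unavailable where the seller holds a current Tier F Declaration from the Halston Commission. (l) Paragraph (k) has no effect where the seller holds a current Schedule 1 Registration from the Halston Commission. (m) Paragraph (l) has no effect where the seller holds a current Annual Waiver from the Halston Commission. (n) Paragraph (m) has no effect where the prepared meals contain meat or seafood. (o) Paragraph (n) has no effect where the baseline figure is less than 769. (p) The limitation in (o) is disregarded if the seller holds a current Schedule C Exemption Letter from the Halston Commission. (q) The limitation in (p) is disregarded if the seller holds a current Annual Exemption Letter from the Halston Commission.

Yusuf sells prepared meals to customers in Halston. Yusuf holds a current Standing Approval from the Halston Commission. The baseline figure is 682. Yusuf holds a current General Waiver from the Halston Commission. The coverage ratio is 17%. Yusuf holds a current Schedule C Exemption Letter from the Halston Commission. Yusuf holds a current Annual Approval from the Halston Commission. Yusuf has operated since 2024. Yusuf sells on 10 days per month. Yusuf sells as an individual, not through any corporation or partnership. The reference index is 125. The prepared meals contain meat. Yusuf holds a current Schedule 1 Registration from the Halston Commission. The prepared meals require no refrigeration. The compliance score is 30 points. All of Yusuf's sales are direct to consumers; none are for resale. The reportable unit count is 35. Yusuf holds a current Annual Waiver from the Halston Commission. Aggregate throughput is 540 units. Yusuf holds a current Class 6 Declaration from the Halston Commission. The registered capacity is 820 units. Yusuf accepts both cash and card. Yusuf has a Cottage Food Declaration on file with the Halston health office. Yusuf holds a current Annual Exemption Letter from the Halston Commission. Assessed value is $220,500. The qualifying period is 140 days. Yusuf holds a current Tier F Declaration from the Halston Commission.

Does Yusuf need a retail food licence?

Yes — Yusuf must hold a retail food licence.

All of (a)'s requirements are met (the reference index is 125, below the 155 limit; a current Annual Approval is held). However, paragraph (f) must be considered: (f) operates — the registered capacity is 820 units, meeting the 720 units threshold. So (a) is unavailable.
Exception (b) fails — aggregate throughput is 540 units, not below 530 units.
All of (c)'s requirements are met (the qualifying period is 140 days, below the 155 days limit; a current Standing Approval is held; a current Class 6 Declaration is held). Turning to paragraphs (h)–(i): (h) operates against (c): the coverage ratio is 17%, under the 18% limit. (i) is not engaged (no sales are for resale), so (h) stands. (c) is therefore removed.
Exception (d): the number of selling days per month is 10, below the 13 limit; assessed value is $220,500, less than the $236,000 limit — every condition holds. Turning to paragraph (j): (j) operates against (d): a current General Waiver is held. So (d) is unavailable.
Exception (e): the prepared meals are shelf-stable; a Cottage Food Declaration is on file; the compliance score is 30 points, less than the 33 points limit — every condition holds. However, paragraphs (k)–(q) must be considered: (k) operates against (e): a current Tier F Declaration is held. (l) is engaged (a current Schedule 1 Registration is held), but is set aside by (m): (m) operates against (l): a current Annual Waiver is held. (n) operates (the prepared meals contain meat), but yields to (o): (o) is engaged — the baseline figure is 682, less than the 769 limit. (p) operates (a current Schedule C Exemption Letter is held), but is set aside by (q): (q) operates against (p): a current Annual Exemption Letter is held. (e) is therefore removed.
No exception displaces § 55.6.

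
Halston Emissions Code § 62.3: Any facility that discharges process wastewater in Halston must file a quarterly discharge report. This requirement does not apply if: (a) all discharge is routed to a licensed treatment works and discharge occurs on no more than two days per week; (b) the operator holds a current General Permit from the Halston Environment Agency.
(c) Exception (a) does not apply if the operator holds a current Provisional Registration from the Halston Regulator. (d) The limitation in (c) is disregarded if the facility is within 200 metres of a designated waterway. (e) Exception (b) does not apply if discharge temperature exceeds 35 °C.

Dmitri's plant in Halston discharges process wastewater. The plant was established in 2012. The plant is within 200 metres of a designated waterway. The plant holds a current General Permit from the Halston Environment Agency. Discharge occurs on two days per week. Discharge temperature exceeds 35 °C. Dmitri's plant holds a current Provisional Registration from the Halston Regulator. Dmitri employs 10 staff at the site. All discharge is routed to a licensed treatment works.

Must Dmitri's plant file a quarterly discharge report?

Exception (a)'s conditions are all satisfied: discharge is routed to a licensed treatment works; discharge occurs on no more than two days per week. Applying paragraphs (c)–(d): (c) would limit (a) — a current Provisional Registration is held — but (d) sets (c) aside: (d) operates against (c): the plant is within 200 m of a designated waterway. Exception (a) stands.
Exception (b)'s conditions are all satisfied: a current General Permit is held. But applying paragraph (e): (e) is engaged — discharge temperature exceeds 35 °C. Exception (b) does not apply.

No — exception (a) applies; Dmitri's plant is not required to file a quarterly discharge report.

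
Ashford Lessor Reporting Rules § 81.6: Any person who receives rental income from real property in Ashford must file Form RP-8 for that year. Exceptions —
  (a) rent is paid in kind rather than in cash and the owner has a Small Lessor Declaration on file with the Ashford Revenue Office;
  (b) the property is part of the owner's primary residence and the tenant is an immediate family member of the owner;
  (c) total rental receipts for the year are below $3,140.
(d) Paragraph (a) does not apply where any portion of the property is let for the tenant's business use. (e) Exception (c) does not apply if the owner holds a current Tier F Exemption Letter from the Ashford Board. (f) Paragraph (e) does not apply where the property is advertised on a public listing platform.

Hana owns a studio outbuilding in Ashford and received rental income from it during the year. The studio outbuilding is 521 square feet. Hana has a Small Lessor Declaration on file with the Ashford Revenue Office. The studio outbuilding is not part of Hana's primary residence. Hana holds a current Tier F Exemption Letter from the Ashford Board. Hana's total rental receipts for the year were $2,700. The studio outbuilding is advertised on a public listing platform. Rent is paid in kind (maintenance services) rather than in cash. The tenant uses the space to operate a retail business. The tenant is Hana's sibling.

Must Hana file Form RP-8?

All of (a)'s requirements are met (rent is paid in kind; a Small Lessor Declaration is on file). Turning to paragraph (d): (d) applies — the space is let for business use. (a) is therefore removed.
Exception (b) does not apply: the studio outbuilding is not part of the primary residence.
All of (c)'s requirements are met (total rental receipts for the year are $2,700, below the $3,140 limit). Under paragraphs (e)–(f): (e) is engaged (a current Tier F Exemption Letter is held), but is set aside by (f): (f) operates against (e): the property is publicly advertised. (c) remains available.

No — exception (c) applies; Hana is not required to file Form RP-8.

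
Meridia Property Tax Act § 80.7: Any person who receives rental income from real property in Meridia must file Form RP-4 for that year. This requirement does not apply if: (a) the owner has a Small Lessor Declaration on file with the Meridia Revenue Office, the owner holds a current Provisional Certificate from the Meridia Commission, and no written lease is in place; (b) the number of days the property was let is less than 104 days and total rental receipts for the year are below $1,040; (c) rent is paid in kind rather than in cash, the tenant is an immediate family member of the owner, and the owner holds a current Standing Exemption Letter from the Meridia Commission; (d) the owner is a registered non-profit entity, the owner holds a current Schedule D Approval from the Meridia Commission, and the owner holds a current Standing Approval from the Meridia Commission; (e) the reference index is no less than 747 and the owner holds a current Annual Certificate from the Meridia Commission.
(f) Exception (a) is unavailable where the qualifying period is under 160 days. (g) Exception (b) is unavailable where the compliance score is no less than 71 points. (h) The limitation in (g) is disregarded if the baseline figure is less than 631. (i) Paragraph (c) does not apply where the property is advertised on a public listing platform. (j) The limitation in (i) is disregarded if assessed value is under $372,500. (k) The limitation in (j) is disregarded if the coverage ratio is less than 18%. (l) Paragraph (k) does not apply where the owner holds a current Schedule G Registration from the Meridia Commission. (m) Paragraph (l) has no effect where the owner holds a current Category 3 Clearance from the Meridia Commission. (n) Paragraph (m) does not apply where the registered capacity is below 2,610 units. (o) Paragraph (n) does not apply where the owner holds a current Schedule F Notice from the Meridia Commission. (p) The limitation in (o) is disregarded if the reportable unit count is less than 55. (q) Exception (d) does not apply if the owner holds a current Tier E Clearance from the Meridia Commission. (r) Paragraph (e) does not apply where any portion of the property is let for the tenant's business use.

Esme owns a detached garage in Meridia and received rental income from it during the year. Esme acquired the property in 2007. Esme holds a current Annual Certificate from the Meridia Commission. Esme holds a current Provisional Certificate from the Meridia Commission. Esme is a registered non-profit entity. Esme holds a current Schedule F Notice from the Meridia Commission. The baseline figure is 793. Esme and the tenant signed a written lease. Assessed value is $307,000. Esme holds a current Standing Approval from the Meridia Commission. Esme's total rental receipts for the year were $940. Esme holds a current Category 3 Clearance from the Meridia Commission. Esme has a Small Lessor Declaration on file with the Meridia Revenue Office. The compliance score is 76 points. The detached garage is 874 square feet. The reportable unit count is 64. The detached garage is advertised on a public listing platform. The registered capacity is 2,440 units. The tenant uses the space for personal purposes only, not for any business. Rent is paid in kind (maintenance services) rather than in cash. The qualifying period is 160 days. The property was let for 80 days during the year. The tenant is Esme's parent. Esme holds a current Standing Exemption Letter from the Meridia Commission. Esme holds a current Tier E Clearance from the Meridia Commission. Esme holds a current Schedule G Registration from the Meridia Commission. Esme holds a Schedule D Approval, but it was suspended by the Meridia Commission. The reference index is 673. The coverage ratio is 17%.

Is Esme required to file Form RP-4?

Exception (a) fails — a written lease is in place.
Exception (b) is satisfied on its face — the number of days the property was let is 80 days, less than the 104 days limit; total rental receipts for the year are $940, below the $1,040 limit. But: (g) is triggered — the compliance score is 76 points, meeting the 71 points threshold. (h) does not operate here (the baseline figure is 793, not less than 631), so (g) stands. So (b) is unavailable.
Exception (c) is satisfied on its face — rent is paid in kind; the tenant is an immediate family member; a current Standing Exemption Letter is held. But applying paragraphs (i)–(p): (i) operates against (c): the property is publicly advertised. (j) would limit (i) — assessed value is $307,000, under the $372,500 limit — but (k) sets (j) aside: (k) operates against (j): the coverage ratio is 17%, less than the 18% limit. (l) applies (a current Schedule G Registration is held), but is overridden by (m): (m) is triggered — a current Category 3 Clearance is held. (n) would limit (m) — the registered capacity is 2,440 units, below the 2,610 units limit — but (o) sets (n) aside: (o) operates against (n): a current Schedule F Notice is held. (p), which would lift (o), is not triggered — the reportable unit count is 64, not less than 55. Exception (c) does not apply.
Exception (d) fails — no current Schedule D Approval is held.
Exception (e) does not apply: the reference index is 673, short of 747.
No exception is made out. Esme falls within the general rule.

Yes — Esme must file Form RP-4.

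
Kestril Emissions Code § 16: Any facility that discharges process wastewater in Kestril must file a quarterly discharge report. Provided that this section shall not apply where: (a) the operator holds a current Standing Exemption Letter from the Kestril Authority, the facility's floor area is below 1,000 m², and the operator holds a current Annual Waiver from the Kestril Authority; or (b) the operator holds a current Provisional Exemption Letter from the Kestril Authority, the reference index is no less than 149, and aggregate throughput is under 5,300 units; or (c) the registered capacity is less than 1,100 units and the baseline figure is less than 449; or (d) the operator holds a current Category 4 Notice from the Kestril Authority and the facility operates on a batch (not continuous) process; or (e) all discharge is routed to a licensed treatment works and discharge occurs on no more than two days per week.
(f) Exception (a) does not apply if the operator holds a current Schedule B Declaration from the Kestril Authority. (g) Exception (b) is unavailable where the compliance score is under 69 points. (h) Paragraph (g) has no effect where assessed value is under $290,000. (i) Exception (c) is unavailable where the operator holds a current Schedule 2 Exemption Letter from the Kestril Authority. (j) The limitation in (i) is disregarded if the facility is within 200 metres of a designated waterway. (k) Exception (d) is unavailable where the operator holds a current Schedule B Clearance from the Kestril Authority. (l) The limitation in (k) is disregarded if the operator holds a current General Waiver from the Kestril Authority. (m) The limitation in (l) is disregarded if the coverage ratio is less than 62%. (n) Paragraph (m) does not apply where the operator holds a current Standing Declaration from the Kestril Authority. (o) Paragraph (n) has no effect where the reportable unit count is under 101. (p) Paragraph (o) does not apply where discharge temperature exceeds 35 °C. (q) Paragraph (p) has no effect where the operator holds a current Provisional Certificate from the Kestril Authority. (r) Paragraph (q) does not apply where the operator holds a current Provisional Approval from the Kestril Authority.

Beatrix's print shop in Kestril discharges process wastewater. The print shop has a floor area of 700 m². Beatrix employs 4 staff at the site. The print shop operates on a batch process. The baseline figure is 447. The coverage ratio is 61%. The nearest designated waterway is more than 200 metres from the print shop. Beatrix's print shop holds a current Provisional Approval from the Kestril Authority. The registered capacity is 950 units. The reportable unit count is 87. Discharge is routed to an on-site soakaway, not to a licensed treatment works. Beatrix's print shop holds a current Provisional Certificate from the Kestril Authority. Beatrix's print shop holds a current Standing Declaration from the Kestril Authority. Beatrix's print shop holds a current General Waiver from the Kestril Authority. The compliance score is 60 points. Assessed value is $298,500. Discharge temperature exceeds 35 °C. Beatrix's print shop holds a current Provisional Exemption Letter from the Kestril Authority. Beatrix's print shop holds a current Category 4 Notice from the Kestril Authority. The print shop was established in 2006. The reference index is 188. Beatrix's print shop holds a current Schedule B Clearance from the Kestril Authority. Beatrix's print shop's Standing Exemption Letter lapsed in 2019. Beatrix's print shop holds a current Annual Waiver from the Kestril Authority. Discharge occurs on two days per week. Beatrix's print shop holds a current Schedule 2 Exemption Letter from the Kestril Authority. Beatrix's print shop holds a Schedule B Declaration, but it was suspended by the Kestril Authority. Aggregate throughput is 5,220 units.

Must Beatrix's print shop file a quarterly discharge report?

No — exception (d) applies; Beatrix's print shop is not required to file a quarterly discharge report.

Exception (a) requires that the operator holds a current Standing Exemption Letter from the Kestril Authority; but there is no Standing Exemption Letter in force, so (a) is unavailable.
Exception (b) is satisfied on its face — a current Provisional Exemption Letter is held; the reference index is 188, meeting the 149 threshold; aggregate throughput is 5,220 units, under the 5,300 units limit. But: (g) applies — the compliance score is 60 points, under the 69 points limit. (h), which would lift (g), does not operate here — assessed value is $298,500, not under $290,000. (b) is therefore removed.
Exception (c)'s conditions are all satisfied: the registered capacity is 950 units, less than the 1,100 units limit; the baseline figure is 447, less than the 449 limit. However, paragraphs (i)–(j) must be considered: (i) operates against (c): a current Schedule 2 Exemption Letter is held. (j) is not triggered (the print shop is more than 200 m from any designated waterway), so (i) stands. So (c) is unavailable.
Exception (d)'s conditions are all satisfied: a current Category 4 Notice is held; the facility operates on a batch process. Applying paragraphs (k)–(r): (k) would limit (d) — a current Schedule B Clearance is held — but (l) sets (k) aside: (l) is engaged — a current General Waiver is held. (m) operates (the coverage ratio is 61%, less than the 62% limit), but is displaced by (n): (n) operates against (m): a current Standing Declaration is held. (o) would limit (n) — the reportable unit count is 87, under the 101 limit — but (p) sets (o) aside: (p) operates against (o): discharge temperature exceeds 35 °C. (q) operates (a current Provisional Certificate is held), but is displaced by (r): (r) is triggered — a current Provisional Approval is held. (d) remains available.
Exception (e) fails — discharge is not routed to a licensed treatment works.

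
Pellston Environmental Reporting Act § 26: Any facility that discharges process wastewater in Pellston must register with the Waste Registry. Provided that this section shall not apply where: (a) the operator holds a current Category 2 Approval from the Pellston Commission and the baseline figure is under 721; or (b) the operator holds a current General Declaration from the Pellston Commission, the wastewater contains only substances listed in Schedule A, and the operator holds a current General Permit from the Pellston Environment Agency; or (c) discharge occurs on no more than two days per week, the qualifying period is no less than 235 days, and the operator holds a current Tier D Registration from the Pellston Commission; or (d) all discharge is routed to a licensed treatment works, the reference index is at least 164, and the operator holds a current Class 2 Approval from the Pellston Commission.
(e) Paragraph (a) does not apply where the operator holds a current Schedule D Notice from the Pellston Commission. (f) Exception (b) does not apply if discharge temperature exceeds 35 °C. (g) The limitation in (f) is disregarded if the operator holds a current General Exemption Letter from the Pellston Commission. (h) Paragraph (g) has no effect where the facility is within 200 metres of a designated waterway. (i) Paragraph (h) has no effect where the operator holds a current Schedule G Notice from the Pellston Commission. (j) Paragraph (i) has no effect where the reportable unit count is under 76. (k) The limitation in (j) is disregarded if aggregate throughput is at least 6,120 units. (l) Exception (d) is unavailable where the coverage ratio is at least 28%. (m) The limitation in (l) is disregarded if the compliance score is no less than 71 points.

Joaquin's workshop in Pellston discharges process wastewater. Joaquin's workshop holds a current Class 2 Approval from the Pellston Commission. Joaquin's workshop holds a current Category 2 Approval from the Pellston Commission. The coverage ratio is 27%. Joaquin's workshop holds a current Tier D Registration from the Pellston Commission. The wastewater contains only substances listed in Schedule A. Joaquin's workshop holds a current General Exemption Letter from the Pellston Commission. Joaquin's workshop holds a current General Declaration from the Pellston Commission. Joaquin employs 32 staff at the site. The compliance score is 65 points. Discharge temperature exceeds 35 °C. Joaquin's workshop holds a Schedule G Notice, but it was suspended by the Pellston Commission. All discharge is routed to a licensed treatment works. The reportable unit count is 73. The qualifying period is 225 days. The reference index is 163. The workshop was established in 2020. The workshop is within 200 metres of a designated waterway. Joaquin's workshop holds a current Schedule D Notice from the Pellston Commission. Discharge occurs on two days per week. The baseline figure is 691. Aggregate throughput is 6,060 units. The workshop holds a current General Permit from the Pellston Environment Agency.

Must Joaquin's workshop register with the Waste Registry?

Yes — Joaquin's workshop must register with the Waste Registry.

Exception (a) is satisfied on its face — a current Category 2 Approval is held; the baseline figure is 691, under the 721 limit. However, paragraph (e) must be considered: (e) operates against (a): a current Schedule D Notice is held. Exception (a) does not apply.
Exception (b)'s conditions are all satisfied: a current General Declaration is held; the wastewater is Schedule-A-only; a current General Permit is held. Turning to paragraphs (f)–(k): (f) operates against (b): discharge temperature exceeds 35 °C. (g) would limit (f) — a current General Exemption Letter is held — but (h) sets (g) aside: (h) is triggered — the workshop is within 200 m of a designated waterway. (i), which would lift (h), is not engaged — no current Schedule G Notice is held. So (b) is unavailable.
Exception (c) does not apply: the qualifying period is 225 days, short of 235 days.
Exception (d) fails — the reference index is 163, short of 164.
No exception is made out. Joaquin's workshop falls within the general rule.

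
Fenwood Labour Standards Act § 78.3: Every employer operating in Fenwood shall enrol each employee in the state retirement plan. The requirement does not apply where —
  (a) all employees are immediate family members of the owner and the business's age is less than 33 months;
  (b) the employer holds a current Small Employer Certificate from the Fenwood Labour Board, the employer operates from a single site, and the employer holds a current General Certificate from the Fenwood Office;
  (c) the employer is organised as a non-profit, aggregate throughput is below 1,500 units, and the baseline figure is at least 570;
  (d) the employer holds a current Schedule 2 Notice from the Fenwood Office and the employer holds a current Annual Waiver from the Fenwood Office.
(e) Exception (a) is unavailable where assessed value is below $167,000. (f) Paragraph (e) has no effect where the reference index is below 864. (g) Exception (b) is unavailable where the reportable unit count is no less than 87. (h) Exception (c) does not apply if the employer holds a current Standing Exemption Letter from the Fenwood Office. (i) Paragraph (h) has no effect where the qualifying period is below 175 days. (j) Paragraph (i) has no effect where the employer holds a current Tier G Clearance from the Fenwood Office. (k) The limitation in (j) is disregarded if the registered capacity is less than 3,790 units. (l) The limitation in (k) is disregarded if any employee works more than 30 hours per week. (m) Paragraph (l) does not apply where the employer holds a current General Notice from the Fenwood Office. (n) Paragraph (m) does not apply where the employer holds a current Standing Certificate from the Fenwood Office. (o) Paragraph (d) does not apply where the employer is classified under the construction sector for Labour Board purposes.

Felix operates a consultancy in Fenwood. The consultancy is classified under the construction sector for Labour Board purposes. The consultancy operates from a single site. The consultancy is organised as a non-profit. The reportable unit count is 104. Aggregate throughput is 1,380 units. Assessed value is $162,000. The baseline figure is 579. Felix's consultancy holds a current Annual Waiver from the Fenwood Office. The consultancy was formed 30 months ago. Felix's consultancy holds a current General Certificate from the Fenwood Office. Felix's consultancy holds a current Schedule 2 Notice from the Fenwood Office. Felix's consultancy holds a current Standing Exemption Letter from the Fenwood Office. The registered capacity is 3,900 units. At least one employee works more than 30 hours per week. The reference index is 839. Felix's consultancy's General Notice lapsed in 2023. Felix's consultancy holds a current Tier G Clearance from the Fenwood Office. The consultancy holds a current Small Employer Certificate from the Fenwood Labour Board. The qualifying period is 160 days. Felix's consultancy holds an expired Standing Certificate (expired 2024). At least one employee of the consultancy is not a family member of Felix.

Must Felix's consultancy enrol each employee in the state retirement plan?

Exception (a) does not apply: at least one employee is not a family member.
Exception (b): a current Small Employer Certificate is held; the employer operates from a single site; a current General Certificate is held — every condition holds. But applying paragraph (g): (g) is engaged — the reportable unit count is 104, meeting the 87 threshold. So (b) is unavailable.
All of (c)'s requirements are met (the employer is a non-profit; aggregate throughput is 1,380 units, below the 1,500 units limit; the baseline figure is 579, meeting the 570 threshold). But: (h) operates against (c): a current Standing Exemption Letter is held. (i) operates (the qualifying period is 160 days, below the 175 days limit), but is overridden by (j): (j) operates against (i): a current Tier G Clearance is held. (k), which would lift (j), does not operate here — the registered capacity is 3,900 units, not less than 3,790 units. Exception (c) does not apply.
Exception (d) is satisfied on its face — a current Schedule 2 Notice is held; a current Annual Waiver is held. Turning to paragraph (o): (o) operates against (d): the consultancy is classified under the construction sector. (d) is therefore removed.
Every exception is unavailable, so the rule governs.

Yes — Felix's consultancy must enrol each employee in the state retirement plan.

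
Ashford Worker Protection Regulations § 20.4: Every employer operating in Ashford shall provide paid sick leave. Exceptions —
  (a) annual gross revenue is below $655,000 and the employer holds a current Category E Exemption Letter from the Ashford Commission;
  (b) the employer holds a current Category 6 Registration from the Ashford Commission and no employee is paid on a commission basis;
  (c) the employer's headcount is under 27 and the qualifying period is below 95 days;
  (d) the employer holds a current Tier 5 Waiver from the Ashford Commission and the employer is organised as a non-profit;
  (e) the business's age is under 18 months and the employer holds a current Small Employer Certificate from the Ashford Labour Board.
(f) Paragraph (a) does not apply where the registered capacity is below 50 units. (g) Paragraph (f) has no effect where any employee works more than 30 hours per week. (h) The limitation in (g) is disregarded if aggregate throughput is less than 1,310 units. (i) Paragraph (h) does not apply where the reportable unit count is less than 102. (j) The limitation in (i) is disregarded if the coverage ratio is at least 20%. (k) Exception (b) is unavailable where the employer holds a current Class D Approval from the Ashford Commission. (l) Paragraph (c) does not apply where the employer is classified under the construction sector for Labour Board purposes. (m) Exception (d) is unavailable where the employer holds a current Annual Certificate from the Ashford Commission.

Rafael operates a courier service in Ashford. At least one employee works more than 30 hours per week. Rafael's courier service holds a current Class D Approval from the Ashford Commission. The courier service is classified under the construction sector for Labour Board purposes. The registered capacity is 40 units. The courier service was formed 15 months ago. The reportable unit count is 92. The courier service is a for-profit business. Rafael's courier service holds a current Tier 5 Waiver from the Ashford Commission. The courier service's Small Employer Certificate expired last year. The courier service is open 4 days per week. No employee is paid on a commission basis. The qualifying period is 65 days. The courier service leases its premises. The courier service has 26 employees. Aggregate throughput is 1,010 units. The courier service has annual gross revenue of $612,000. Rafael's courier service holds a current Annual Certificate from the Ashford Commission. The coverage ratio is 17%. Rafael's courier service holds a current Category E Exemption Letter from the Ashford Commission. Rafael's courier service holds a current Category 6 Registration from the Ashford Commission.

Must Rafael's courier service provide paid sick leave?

Exception (a)'s conditions are all satisfied: annual gross revenue is $612,000, below the $655,000 limit; a current Category E Exemption Letter is held. Applying paragraphs (f)–(j): (f) would limit (a) — the registered capacity is 40 units, below the 50 units limit — but (g) sets (f) aside: (g) operates against (f): at least one employee exceeds 30 hours/week. (h) would limit (g) — aggregate throughput is 1,010 units, less than the 1,310 units limit — but (i) sets (h) aside: (i) is triggered — the reportable unit count is 92, less than the 102 limit. (j) is not triggered (the coverage ratio is 17%, short of 20%), so (i) stands. Exception (a) stands.
Exception (b): a current Category 6 Registration is held; no employee is paid on commission — every condition holds. Turning to paragraph (k): (k) is engaged — a current Class D Approval is held. So (b) is unavailable.
All of (c)'s requirements are met (the employer's headcount is 26, under the 27 limit; the qualifying period is 65 days, below the 95 days limit). But applying paragraph (l): (l) is triggered — the courier service is classified under the construction sector. (c) is therefore removed.
Exception (d) fails — the employer is for-profit.
Exception (e) does not apply: the Small Employer Certificate has expired.

No — exception (a) applies; Rafael's courier service is not required to provide paid sick leave.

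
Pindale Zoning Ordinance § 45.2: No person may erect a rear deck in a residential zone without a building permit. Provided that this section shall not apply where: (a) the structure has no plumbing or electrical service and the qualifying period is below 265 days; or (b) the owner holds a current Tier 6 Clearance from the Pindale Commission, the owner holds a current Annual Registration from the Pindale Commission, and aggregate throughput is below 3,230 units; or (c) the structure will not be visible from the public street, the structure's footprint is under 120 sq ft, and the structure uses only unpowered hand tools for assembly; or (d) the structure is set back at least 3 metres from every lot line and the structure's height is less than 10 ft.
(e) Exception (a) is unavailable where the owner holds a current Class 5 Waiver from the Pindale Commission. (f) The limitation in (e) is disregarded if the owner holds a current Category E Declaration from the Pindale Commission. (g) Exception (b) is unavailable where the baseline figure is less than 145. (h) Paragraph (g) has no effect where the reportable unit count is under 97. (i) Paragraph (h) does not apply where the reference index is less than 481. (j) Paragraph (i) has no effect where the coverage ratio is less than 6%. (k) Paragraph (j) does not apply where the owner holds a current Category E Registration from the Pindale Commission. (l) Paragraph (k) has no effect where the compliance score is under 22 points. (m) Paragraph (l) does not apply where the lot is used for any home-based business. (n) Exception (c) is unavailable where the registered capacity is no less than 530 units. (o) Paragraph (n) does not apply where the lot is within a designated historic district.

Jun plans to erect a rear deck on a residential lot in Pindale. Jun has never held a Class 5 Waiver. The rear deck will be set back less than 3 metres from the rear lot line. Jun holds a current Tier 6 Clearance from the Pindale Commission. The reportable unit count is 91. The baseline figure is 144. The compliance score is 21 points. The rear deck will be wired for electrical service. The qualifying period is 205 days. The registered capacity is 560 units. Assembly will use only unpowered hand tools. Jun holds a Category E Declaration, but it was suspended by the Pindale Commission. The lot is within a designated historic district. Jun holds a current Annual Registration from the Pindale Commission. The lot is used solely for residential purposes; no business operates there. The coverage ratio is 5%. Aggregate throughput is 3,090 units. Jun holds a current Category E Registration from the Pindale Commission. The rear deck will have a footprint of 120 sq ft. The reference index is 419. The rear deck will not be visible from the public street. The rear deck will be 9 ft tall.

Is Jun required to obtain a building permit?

No — exception (b) applies; Jun does not need a building permit.

Exception (a) requires that the structure has no plumbing or electrical service; but electrical service is planned, so (a) is unavailable.
Exception (b) is satisfied on its face — a current Tier 6 Clearance is held; a current Annual Registration is held; aggregate throughput is 3,090 units, below the 3,230 units limit. Applying paragraphs (g)–(m): (g) applies (the baseline figure is 144, less than the 145 limit), but is set aside by (h): (h) operates — the reportable unit count is 91, under the 97 limit. (i) is engaged (the reference index is 419, less than the 481 limit), but is overridden by (j): (j) operates against (i): the coverage ratio is 5%, less than the 6% limit. (k) applies (a current Category E Registration is held), but is set aside by (l): (l) applies — the compliance score is 21 points, under the 22 points limit. (m), which would lift (l), is not triggered — the lot is solely residential. (b) remains available.
Exception (c) fails — the structure's footprint is 120 sq ft, not under 120 sq ft.
Exception (d) requires that the structure is set back at least 3 metres from every lot line; but the rear setback is under 3 m, so (d) is unavailable.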